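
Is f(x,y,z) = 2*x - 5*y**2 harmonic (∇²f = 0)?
No, ∇²f = -10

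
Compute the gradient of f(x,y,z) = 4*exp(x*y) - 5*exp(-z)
(4*y*exp(x*y), 4*x*exp(x*y), 5*exp(-z))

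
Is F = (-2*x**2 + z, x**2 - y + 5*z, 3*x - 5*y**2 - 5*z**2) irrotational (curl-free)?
No, ∇×F = (-10*y - 5, -2, 2*x)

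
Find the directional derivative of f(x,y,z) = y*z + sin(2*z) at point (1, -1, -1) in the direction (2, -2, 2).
2*sqrt(3)*cos(2)/3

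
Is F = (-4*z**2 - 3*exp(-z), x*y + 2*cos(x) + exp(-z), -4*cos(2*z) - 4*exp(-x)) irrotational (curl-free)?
No, ∇×F = (exp(-z), -8*z + 3*exp(-z) - 4*exp(-x), y - 2*sin(x))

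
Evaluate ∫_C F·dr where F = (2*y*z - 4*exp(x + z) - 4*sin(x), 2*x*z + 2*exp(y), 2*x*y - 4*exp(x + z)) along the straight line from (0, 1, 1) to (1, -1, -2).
4*cos(1) + 4*sinh(1)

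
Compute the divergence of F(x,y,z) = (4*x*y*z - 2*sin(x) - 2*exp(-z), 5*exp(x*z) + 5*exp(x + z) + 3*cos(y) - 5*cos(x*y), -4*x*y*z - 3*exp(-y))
-4*x*y + 5*x*sin(x*y) + 4*y*z - 3*sin(y) - 2*cos(x)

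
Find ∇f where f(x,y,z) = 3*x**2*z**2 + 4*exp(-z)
(6*x*z**2, 0, 6*x**2*z - 4*exp(-z))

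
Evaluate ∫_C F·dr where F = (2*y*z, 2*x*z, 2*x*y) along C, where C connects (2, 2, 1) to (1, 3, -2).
-20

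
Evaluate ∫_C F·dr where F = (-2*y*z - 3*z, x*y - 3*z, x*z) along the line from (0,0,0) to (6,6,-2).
164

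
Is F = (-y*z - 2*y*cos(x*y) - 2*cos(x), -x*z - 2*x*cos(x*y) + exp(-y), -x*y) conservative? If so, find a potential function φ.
Yes, F is conservative. φ = -x*y*z - 2*sin(x) - 2*sin(x*y) - exp(-y)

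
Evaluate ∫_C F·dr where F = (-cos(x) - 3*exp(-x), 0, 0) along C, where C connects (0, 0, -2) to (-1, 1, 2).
-3 + sin(1) + 3*E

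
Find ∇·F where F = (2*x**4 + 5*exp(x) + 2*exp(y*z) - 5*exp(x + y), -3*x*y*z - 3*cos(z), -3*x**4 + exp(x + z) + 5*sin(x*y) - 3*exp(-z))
((8*x**3 - 3*x*z + 5*exp(x) - 5*exp(x + y) + exp(x + z))*exp(z) + 3)*exp(-z)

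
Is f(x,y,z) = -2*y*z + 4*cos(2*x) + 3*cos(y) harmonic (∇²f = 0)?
No, ∇²f = -16*cos(2*x) - 3*cos(y)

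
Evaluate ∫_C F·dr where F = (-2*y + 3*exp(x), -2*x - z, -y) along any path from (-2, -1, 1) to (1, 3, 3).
-12 - 3*exp(-2) + 3*E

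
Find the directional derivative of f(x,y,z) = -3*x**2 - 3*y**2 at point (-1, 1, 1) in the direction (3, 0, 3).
3*sqrt(2)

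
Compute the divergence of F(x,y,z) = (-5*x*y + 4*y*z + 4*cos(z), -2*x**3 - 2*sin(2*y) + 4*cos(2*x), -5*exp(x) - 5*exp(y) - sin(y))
-5*y - 4*cos(2*y)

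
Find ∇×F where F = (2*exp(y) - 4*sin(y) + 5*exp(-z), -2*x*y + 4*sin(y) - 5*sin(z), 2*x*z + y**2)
(2*y + 5*cos(z), -2*z - 5*exp(-z), -2*y - 2*exp(y) + 4*cos(y))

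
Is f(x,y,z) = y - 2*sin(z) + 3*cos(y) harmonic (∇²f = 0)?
No, ∇²f = 2*sin(z) - 3*cos(y)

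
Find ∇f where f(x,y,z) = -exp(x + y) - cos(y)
(-exp(x + y), -exp(x + y) + sin(y), 0)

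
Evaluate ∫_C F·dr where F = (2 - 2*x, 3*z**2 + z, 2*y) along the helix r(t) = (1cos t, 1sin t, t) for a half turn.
-6*pi - 2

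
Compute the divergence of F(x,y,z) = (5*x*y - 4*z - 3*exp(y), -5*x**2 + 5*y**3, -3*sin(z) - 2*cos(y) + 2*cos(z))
15*y**2 + 5*y - 2*sin(z) - 3*cos(z)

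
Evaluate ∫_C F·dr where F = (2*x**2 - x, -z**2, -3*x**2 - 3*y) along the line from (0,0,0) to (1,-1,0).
1/6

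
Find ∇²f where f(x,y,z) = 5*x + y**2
2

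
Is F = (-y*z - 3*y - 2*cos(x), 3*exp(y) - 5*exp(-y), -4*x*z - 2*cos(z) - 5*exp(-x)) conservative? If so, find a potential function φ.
No, ∇×F = (0, -y + 4*z - 5*exp(-x), z + 3) ≠ 0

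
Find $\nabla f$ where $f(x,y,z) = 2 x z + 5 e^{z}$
(2*z, 0, 2*x + 5*exp(z))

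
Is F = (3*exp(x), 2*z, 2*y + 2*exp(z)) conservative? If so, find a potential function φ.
Yes, F is conservative. φ = 2*y*z + 3*exp(x) + 2*exp(z)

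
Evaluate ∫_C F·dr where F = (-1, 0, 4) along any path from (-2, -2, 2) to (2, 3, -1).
-16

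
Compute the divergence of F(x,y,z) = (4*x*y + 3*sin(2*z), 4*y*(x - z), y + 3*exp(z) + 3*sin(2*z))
4*x + 4*y - 4*z + 3*exp(z) + 6*cos(2*z)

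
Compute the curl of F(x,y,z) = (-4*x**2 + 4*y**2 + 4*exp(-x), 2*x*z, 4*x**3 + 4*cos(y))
(-2*x - 4*sin(y), -12*x**2, -8*y + 2*z)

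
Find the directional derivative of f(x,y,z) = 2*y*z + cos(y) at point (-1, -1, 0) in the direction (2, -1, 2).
-4/3 - sin(1)/3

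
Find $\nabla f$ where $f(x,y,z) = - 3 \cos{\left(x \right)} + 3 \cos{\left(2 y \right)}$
(3*sin(x), -6*sin(2*y), 0)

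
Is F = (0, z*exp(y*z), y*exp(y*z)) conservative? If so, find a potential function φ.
Yes, F is conservative. φ = exp(y*z)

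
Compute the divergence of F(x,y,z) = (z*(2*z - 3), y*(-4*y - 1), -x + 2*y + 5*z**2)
-8*y + 10*z - 1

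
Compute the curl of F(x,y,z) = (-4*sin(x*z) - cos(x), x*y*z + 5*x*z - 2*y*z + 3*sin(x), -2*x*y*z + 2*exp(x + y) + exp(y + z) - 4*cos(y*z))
(-x*y - 2*x*z - 5*x + 2*y + 4*z*sin(y*z) + 2*exp(x + y) + exp(y + z), -4*x*cos(x*z) + 2*y*z - 2*exp(x + y), y*z + 5*z + 3*cos(x))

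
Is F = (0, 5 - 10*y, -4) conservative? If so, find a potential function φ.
Yes, F is conservative. φ = -5*y**2 + 5*y - 4*z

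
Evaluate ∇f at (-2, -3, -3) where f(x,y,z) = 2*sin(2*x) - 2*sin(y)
(4*cos(4), -2*cos(3), 0)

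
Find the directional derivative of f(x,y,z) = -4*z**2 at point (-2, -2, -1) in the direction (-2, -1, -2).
-16/3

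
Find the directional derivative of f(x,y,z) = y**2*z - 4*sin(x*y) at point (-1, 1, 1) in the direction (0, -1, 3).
sqrt(10)*(1 - 4*cos(1))/10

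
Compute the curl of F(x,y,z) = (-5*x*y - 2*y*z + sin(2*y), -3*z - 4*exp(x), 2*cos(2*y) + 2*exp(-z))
(3 - 4*sin(2*y), -2*y, 5*x + 2*z - 4*exp(x) - 2*cos(2*y))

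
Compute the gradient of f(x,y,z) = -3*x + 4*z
(-3, 0, 4)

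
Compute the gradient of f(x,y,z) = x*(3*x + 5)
(6*x + 5, 0, 0)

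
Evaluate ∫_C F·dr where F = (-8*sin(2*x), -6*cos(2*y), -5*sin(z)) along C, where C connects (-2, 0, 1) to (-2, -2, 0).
-5*cos(1) + 3*sin(4) + 5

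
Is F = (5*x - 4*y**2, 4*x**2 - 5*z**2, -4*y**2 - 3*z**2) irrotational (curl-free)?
No, ∇×F = (-8*y + 10*z, 0, 8*x + 8*y)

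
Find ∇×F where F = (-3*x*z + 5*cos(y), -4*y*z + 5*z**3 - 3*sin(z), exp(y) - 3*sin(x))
(4*y - 15*z**2 + exp(y) + 3*cos(z), -3*x + 3*cos(x), 5*sin(y))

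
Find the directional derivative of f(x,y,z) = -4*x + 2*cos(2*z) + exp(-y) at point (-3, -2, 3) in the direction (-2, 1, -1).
sqrt(6)*(-exp(2) + 4*sin(6) + 8)/6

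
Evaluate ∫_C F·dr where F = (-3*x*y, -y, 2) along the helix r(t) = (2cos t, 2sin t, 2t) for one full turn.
8*pi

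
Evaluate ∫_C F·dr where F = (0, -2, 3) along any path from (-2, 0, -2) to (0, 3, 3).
9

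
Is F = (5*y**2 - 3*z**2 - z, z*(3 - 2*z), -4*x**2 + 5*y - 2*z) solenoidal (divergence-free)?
No, ∇·F = -2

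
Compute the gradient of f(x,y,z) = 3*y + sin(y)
(0, cos(y) + 3, 0)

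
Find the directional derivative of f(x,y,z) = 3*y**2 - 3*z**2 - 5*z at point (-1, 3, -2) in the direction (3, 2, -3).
15*sqrt(22)/22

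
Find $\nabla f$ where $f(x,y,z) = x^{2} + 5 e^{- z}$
(2*x, 0, -5*exp(-z))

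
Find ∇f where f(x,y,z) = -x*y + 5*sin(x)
(-y + 5*cos(x), -x, 0)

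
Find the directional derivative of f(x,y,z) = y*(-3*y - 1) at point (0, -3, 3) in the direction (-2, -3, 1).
-51*sqrt(14)/14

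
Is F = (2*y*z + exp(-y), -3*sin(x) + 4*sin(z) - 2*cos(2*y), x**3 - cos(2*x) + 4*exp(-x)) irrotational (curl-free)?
No, ∇×F = (-4*cos(z), -3*x**2 + 2*y - 2*sin(2*x) + 4*exp(-x), -2*z - 3*cos(x) + exp(-y))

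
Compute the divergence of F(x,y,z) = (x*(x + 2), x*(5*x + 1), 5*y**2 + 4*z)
2*x + 6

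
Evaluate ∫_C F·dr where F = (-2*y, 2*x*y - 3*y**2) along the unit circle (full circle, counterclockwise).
2*pi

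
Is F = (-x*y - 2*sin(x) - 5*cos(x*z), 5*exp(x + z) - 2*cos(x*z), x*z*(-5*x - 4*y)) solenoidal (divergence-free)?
No, ∇·F = -x*(5*x + 4*y) - y + 5*z*sin(x*z) - 2*cos(x)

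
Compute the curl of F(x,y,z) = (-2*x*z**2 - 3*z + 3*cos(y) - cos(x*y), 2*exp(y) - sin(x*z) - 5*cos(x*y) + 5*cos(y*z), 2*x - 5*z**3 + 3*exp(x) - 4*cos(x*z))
(x*cos(x*z) + 5*y*sin(y*z), -4*x*z - 4*z*sin(x*z) - 3*exp(x) - 5, -x*sin(x*y) + 5*y*sin(x*y) - z*cos(x*z) + 3*sin(y))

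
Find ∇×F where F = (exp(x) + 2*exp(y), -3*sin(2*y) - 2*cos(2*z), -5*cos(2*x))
(-4*sin(2*z), -10*sin(2*x), -2*exp(y))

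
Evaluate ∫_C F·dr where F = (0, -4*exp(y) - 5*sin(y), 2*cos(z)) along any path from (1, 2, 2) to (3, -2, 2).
8*sinh(2)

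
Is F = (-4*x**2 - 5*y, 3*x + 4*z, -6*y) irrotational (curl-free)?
No, ∇×F = (-10, 0, 8)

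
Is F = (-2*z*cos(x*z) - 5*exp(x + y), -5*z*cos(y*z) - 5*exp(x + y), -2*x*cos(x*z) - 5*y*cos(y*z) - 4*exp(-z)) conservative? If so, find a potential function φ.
Yes, F is conservative. φ = -5*exp(x + y) - 2*sin(x*z) - 5*sin(y*z) + 4*exp(-z)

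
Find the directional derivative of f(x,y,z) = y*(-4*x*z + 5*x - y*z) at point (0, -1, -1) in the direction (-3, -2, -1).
16*sqrt(14)/7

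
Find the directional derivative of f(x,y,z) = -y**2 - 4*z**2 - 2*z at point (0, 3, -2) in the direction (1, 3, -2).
-23*sqrt(14)/7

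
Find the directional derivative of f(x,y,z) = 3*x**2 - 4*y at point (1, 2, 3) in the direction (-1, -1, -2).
-sqrt(6)/3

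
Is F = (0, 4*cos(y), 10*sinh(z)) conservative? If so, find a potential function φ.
Yes, F is conservative. φ = 4*sin(y) + 10*cosh(z)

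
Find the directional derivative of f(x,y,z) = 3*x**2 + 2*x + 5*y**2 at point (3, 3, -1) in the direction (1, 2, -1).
40*sqrt(6)/3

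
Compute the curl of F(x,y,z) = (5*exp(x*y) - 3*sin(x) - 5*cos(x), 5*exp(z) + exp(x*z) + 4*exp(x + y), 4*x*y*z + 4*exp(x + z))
(4*x*z - x*exp(x*z) - 5*exp(z), -4*y*z - 4*exp(x + z), -5*x*exp(x*y) + z*exp(x*z) + 4*exp(x + y))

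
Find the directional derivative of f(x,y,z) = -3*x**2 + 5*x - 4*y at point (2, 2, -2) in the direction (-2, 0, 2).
7*sqrt(2)/2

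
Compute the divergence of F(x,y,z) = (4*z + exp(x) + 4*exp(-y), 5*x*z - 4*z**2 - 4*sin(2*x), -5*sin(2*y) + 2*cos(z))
exp(x) - 2*sin(z)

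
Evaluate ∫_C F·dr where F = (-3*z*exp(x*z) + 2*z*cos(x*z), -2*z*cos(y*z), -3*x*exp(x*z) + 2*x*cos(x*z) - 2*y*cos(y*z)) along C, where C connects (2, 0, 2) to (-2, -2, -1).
-3*exp(2) - 2*sin(4) + 3*exp(4)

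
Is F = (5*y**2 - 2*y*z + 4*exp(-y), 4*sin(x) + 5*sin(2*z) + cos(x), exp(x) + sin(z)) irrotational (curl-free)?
No, ∇×F = (-10*cos(2*z), -2*y - exp(x), -10*y + 2*z - sin(x) + 4*cos(x) + 4*exp(-y))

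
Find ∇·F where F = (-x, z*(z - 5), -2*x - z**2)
-2*z - 1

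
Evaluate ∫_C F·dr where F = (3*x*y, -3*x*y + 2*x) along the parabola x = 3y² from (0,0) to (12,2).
1628/5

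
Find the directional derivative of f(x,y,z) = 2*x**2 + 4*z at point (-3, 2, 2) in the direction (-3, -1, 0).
18*sqrt(10)/5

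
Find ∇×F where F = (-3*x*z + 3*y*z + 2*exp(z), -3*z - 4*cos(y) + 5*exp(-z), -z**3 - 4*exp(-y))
(3 + 5*exp(-z) + 4*exp(-y), -3*x + 3*y + 2*exp(z), -3*z)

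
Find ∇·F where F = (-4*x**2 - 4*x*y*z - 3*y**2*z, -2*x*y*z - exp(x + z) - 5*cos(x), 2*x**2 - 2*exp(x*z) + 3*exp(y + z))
-2*x*z - 2*x*exp(x*z) - 8*x - 4*y*z + 3*exp(y + z)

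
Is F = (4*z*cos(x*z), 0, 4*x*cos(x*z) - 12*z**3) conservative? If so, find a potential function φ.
Yes, F is conservative. φ = -3*z**4 + 4*sin(x*z)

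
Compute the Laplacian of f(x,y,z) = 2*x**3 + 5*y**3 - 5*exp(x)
12*x + 30*y - 5*exp(x)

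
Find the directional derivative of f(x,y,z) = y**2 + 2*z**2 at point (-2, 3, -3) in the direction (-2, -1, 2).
-10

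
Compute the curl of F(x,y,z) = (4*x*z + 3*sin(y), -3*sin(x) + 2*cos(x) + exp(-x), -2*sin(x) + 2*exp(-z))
(0, 4*x + 2*cos(x), -2*sin(x) - 3*cos(x) - 3*cos(y) - exp(-x))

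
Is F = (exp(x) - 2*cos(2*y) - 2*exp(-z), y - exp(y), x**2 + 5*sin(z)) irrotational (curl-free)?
No, ∇×F = (0, -2*x + 2*exp(-z), -4*sin(2*y))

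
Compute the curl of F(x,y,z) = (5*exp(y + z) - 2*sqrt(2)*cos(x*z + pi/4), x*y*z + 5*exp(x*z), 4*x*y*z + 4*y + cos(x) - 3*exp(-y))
(-x*y + 4*x*z - 5*x*exp(x*z) + 4 + 3*exp(-y), 2*sqrt(2)*x*sin(x*z + pi/4) - 4*y*z + 5*exp(y + z) + sin(x), y*z + 5*z*exp(x*z) - 5*exp(y + z))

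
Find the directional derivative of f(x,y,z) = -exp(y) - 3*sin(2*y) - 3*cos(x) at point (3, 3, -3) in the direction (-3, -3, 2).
3*sqrt(22)*(-3*sin(3) + 6*cos(6) + exp(3))/22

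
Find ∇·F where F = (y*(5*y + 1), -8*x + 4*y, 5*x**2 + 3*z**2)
6*z + 4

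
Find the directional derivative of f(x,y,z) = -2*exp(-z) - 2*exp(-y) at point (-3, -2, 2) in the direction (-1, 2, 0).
4*sqrt(5)*exp(2)/5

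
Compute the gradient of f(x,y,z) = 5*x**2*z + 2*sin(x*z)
(2*z*(5*x + cos(x*z)), 0, x*(5*x + 2*cos(x*z)))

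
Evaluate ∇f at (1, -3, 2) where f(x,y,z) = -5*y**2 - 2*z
(0, 30, -2)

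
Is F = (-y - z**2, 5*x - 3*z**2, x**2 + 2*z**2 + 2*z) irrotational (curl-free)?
No, ∇×F = (6*z, -2*x - 2*z, 6)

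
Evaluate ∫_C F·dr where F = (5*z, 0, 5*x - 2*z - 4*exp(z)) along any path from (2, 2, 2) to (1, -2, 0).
-20 + 4*exp(2)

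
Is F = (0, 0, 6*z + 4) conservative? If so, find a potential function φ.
Yes, F is conservative. φ = z*(3*z + 4)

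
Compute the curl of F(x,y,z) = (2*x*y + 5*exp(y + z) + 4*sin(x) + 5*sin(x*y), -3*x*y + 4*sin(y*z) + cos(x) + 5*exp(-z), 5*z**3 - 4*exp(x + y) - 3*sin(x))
((-4*(y*cos(y*z) + exp(x + y))*exp(z) + 5)*exp(-z), 4*exp(x + y) + 5*exp(y + z) + 3*cos(x), -5*x*cos(x*y) - 2*x - 3*y - 5*exp(y + z) - sin(x))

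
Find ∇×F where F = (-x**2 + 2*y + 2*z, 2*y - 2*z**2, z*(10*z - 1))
(4*z, 2, -2)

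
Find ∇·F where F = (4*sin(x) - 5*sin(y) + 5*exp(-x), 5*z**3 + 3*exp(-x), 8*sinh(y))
4*cos(x) - 5*exp(-x)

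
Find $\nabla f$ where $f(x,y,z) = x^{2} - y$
(2*x, -1, 0)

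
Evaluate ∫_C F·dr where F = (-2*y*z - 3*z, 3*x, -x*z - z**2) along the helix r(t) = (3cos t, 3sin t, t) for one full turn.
pi*(-8*pi**2 + 27 + 54*pi)/3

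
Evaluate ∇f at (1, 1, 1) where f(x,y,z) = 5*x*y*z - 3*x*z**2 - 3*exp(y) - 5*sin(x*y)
(2 - 5*cos(1), -3*E - 5*cos(1) + 5, -1)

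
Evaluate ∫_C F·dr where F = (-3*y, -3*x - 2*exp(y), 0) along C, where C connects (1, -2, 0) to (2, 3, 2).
-2*exp(3) - 24 + 2*exp(-2)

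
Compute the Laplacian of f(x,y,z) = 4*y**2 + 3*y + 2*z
8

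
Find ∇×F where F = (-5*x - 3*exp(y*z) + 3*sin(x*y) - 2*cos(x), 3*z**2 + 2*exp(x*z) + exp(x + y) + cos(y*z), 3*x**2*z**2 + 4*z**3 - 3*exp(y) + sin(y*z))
(-2*x*exp(x*z) + y*sin(y*z) + z*cos(y*z) - 6*z - 3*exp(y), -6*x*z**2 - 3*y*exp(y*z), -3*x*cos(x*y) + 2*z*exp(x*z) + 3*z*exp(y*z) + exp(x + y))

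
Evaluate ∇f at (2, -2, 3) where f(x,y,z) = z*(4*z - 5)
(0, 0, 19)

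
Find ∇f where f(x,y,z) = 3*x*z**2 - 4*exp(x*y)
(-4*y*exp(x*y) + 3*z**2, -4*x*exp(x*y), 6*x*z)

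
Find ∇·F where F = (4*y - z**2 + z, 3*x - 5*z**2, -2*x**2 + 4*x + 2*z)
2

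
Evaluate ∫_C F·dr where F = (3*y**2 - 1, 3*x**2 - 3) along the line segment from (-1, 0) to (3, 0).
-4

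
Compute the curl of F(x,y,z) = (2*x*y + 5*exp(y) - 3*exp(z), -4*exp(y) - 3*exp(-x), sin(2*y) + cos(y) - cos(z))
(-sin(y) + 2*cos(2*y), -3*exp(z), -2*x - 5*exp(y) + 3*exp(-x))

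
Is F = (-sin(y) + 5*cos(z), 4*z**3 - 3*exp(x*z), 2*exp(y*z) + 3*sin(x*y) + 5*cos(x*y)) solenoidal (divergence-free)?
No, ∇·F = 2*y*exp(y*z)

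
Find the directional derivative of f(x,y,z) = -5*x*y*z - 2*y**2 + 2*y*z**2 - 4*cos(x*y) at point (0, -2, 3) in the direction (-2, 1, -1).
-5*sqrt(6)/3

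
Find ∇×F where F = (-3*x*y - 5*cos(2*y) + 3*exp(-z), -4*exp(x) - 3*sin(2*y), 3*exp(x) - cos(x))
(0, -3*exp(x) - sin(x) - 3*exp(-z), 3*x - 4*exp(x) - 10*sin(2*y))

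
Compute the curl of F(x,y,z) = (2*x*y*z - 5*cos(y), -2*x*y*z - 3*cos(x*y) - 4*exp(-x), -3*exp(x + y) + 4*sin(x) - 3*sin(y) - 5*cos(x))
(2*x*y - 3*exp(x + y) - 3*cos(y), 2*x*y + 3*exp(x + y) - 5*sin(x) - 4*cos(x), -2*x*z - 2*y*z + 3*y*sin(x*y) - 5*sin(y) + 4*exp(-x))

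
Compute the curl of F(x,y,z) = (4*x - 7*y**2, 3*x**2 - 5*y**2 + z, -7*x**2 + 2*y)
(1, 14*x, 6*x + 14*y)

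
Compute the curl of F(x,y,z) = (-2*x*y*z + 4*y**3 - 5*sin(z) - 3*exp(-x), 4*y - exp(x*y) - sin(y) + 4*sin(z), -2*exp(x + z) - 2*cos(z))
(-4*cos(z), -2*x*y + 2*exp(x + z) - 5*cos(z), 2*x*z - 12*y**2 - y*exp(x*y))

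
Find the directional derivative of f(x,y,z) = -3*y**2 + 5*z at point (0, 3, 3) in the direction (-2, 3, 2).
-44*sqrt(17)/17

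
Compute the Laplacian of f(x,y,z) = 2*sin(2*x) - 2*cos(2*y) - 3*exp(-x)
-8*sin(2*x) + 8*cos(2*y) - 3*exp(-x)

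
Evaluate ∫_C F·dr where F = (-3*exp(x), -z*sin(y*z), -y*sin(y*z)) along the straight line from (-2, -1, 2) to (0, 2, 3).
-3 + 3*exp(-2) - cos(2) + cos(6)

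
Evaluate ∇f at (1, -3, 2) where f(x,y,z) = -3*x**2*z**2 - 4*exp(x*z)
(-8*exp(2) - 24, 0, -4*exp(2) - 12)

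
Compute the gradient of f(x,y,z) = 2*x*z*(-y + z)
(2*z*(-y + z), -2*x*z, 2*x*(-y + 2*z))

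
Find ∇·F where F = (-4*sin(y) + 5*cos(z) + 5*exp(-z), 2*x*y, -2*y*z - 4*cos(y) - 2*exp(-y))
2*x - 2*y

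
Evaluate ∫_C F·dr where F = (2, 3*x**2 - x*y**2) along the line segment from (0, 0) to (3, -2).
-6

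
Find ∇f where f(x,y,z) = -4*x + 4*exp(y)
(-4, 4*exp(y), 0)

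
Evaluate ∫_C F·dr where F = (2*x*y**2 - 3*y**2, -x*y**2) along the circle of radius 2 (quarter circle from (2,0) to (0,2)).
8 - pi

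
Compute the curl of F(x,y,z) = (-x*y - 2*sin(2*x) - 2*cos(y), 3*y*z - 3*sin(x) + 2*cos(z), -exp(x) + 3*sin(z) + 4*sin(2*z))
(-3*y + 2*sin(z), exp(x), x - 2*sin(y) - 3*cos(x))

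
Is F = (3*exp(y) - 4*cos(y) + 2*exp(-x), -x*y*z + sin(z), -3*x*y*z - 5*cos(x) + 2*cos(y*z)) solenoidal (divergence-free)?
No, ∇·F = -3*x*y - x*z - 2*y*sin(y*z) - 2*exp(-x)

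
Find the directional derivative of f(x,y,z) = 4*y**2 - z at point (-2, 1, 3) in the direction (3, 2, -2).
18*sqrt(17)/17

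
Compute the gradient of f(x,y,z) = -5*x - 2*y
(-5, -2, 0)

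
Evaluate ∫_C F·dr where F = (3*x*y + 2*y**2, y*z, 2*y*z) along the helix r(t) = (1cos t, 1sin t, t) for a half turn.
-8/3 + 7*pi/4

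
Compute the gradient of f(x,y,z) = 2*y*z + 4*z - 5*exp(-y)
(0, 2*z + 5*exp(-y), 2*y + 4)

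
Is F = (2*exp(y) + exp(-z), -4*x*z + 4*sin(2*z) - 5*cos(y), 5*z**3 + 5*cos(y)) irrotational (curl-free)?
No, ∇×F = (4*x - 5*sin(y) - 8*cos(2*z), -exp(-z), -4*z - 2*exp(y))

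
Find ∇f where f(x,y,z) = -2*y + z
(0, -2, 1)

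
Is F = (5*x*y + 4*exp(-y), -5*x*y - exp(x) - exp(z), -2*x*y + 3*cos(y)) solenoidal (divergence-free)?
No, ∇·F = -5*x + 5*y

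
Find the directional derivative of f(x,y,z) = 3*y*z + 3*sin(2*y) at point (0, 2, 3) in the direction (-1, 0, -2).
-12*sqrt(5)/5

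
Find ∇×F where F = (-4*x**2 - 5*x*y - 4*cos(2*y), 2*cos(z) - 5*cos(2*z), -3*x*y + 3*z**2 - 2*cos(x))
(-3*x + 2*sin(z) - 10*sin(2*z), 3*y - 2*sin(x), 5*x - 8*sin(2*y))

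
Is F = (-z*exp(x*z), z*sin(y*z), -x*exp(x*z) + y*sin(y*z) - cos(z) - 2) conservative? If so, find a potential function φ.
Yes, F is conservative. φ = -2*z - exp(x*z) - sin(z) - cos(y*z)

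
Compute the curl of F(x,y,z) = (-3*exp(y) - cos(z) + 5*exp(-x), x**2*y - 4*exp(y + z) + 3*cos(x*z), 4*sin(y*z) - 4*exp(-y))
(3*x*sin(x*z) + 4*z*cos(y*z) + 4*exp(y + z) + 4*exp(-y), sin(z), 2*x*y - 3*z*sin(x*z) + 3*exp(y))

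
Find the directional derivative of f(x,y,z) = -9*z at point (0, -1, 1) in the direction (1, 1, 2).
-3*sqrt(6)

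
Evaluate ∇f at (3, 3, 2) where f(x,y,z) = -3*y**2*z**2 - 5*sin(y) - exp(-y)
(0, -72 + exp(-3) - 5*cos(3), -108)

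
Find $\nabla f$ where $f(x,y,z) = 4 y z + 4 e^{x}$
(4*exp(x), 4*z, 4*y)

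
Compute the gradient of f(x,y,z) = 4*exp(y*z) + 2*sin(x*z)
(2*z*cos(x*z), 4*z*exp(y*z), 2*x*cos(x*z) + 4*y*exp(y*z))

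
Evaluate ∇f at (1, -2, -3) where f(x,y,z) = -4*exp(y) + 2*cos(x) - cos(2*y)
(-2*sin(1), -4*exp(-2) - 2*sin(4), 0)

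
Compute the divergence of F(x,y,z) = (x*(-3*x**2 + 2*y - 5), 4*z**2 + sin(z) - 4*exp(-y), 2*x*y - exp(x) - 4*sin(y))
-9*x**2 + 2*y - 5 + 4*exp(-y)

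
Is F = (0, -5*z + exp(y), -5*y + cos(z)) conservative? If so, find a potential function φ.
Yes, F is conservative. φ = -5*y*z + exp(y) + sin(z)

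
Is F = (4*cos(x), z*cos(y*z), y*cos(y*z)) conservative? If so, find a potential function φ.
Yes, F is conservative. φ = 4*sin(x) + sin(y*z)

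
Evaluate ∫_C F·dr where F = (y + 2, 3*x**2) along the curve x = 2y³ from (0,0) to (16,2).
1928/7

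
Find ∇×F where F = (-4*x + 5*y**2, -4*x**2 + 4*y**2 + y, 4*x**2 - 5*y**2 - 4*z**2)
(-10*y, -8*x, -8*x - 10*y)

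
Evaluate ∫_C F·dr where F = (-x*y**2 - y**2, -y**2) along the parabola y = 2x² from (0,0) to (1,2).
-62/15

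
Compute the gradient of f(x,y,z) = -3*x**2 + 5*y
(-6*x, 5, 0)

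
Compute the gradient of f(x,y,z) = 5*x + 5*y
(5, 5, 0)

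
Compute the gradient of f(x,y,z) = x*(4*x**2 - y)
(12*x**2 - y, -x, 0)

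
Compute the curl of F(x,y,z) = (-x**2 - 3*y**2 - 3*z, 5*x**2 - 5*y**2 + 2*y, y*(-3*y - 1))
(-6*y - 1, -3, 10*x + 6*y)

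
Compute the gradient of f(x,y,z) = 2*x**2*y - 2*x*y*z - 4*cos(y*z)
(2*y*(2*x - z), 2*x**2 - 2*x*z + 4*z*sin(y*z), 2*y*(-x + 2*sin(y*z)))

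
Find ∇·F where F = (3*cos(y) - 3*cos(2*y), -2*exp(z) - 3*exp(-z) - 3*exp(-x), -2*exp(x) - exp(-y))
0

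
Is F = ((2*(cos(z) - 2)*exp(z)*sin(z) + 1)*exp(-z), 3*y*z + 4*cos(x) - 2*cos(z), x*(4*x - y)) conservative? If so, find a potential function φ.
No, ∇×F = (-x - 3*y - 2*sin(z), -8*x + y - 4*sin(z)**2 - 4*cos(z) + 2 - exp(-z), -4*sin(x)) ≠ 0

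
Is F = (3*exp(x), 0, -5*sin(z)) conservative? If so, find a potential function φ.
Yes, F is conservative. φ = 3*exp(x) + 5*cos(z)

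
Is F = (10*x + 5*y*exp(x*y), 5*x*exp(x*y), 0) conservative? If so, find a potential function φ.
Yes, F is conservative. φ = 5*x**2 + 5*exp(x*y)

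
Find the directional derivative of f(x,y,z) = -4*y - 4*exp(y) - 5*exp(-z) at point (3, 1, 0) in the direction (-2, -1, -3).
sqrt(14)*(-11 + 4*E)/14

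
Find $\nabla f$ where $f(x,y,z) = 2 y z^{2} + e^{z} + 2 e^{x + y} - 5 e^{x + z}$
(2*exp(x + y) - 5*exp(x + z), 2*z**2 + 2*exp(x + y), 4*y*z + exp(z) - 5*exp(x + z))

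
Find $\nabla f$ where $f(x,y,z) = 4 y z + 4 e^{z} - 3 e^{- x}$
(3*exp(-x), 4*z, 4*y + 4*exp(z))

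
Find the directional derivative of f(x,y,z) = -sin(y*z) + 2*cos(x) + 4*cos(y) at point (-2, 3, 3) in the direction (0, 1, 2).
-sqrt(5)*(9*cos(9) + 4*sin(3))/5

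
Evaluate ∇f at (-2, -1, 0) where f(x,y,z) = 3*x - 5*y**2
(3, 10, 0)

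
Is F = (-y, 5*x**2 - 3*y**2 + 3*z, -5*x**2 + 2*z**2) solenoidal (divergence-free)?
No, ∇·F = -6*y + 4*z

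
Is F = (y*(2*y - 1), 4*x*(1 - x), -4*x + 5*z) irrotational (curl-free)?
No, ∇×F = (0, 4, -8*x - 4*y + 5)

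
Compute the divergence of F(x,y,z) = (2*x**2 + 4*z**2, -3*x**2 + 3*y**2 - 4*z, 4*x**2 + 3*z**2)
4*x + 6*y + 6*z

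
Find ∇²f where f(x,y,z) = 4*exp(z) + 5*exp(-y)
4*exp(z) + 5*exp(-y)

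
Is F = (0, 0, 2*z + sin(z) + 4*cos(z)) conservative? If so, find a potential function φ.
Yes, F is conservative. φ = z**2 + 4*sin(z) - cos(z)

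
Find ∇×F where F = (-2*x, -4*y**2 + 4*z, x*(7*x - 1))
(-4, 1 - 14*x, 0)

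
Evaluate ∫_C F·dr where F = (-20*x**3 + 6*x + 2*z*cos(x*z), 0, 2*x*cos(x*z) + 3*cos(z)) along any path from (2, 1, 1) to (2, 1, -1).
-6*sin(1) - 4*sin(2)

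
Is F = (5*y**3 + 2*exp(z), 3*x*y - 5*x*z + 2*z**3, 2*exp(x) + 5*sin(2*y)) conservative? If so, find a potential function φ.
No, ∇×F = (5*x - 6*z**2 + 10*cos(2*y), -2*exp(x) + 2*exp(z), -15*y**2 + 3*y - 5*z) ≠ 0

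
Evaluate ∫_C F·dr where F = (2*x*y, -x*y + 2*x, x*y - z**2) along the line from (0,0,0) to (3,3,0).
18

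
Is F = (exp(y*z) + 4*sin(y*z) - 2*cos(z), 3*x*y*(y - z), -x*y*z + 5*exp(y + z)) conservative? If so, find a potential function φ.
No, ∇×F = (3*x*y - x*z + 5*exp(y + z), y*z + y*exp(y*z) + 4*y*cos(y*z) + 2*sin(z), 3*y*(y - z) - z*exp(y*z) - 4*z*cos(y*z)) ≠ 0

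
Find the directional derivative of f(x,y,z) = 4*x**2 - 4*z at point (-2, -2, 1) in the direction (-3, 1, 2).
20*sqrt(14)/7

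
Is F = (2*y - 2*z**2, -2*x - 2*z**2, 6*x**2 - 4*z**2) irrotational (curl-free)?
No, ∇×F = (4*z, -12*x - 4*z, -4)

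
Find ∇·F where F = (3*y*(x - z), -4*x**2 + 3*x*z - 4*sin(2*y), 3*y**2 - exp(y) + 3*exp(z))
3*y + 3*exp(z) - 8*cos(2*y)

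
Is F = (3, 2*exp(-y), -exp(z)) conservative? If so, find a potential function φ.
Yes, F is conservative. φ = 3*x - exp(z) - 2*exp(-y)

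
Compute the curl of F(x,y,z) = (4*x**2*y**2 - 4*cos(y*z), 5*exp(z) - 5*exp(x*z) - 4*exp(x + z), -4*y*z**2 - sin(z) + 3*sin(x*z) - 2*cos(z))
(5*x*exp(x*z) - 4*z**2 - 5*exp(z) + 4*exp(x + z), 4*y*sin(y*z) - 3*z*cos(x*z), -8*x**2*y - 5*z*exp(x*z) - 4*z*sin(y*z) - 4*exp(x + z))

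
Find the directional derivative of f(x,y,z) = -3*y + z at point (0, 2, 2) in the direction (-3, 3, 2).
-7*sqrt(22)/22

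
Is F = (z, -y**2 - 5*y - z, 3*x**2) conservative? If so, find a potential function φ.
No, ∇×F = (1, 1 - 6*x, 0) ≠ 0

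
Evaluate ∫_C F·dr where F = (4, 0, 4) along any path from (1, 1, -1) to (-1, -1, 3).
8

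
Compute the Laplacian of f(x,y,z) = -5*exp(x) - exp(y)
-5*exp(x) - exp(y)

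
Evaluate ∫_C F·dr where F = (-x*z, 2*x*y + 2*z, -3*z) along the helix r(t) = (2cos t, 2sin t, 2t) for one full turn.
4*pi*(-6*pi - 1)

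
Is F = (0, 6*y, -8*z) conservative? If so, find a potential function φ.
Yes, F is conservative. φ = 3*y**2 - 4*z**2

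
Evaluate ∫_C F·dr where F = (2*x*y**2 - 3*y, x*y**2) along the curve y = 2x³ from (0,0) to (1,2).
19/10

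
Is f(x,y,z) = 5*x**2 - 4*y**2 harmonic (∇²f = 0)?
No, ∇²f = 2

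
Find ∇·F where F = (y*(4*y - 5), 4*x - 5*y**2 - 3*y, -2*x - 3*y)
-10*y - 3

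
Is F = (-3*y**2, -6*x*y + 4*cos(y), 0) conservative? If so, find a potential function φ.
Yes, F is conservative. φ = -3*x*y**2 + 4*sin(y)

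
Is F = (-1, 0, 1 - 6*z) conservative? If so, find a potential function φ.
Yes, F is conservative. φ = -x - 3*z**2 + z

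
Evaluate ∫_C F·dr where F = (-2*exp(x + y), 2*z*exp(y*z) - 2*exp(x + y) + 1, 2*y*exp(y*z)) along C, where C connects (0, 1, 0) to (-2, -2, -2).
-5 - 2*exp(-4) + 2*E + 2*exp(4)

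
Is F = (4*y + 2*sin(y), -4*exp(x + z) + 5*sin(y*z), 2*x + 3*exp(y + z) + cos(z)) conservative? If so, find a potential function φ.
No, ∇×F = (-5*y*cos(y*z) + 4*exp(x + z) + 3*exp(y + z), -2, -4*exp(x + z) - 2*cos(y) - 4) ≠ 0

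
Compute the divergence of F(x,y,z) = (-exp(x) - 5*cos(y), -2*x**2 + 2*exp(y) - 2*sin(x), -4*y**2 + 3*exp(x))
-exp(x) + 2*exp(y)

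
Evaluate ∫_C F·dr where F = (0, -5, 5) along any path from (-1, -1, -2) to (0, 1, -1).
-5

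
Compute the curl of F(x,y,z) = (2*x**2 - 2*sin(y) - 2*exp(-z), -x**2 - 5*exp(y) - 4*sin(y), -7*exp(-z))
(0, 2*exp(-z), -2*x + 2*cos(y))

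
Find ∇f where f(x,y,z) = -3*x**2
(-6*x, 0, 0)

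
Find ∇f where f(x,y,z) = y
(0, 1, 0)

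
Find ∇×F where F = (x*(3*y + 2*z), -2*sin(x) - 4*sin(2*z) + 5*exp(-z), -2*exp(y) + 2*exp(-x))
(-2*exp(y) + 8*cos(2*z) + 5*exp(-z), 2*x + 2*exp(-x), -3*x - 2*cos(x))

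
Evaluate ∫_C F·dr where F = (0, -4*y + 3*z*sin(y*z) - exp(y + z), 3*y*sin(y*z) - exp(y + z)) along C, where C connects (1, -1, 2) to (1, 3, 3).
-exp(6) - 16 + 3*cos(2) + E - 3*cos(9)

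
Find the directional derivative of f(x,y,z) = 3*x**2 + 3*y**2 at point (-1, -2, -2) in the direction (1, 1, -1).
-6*sqrt(3)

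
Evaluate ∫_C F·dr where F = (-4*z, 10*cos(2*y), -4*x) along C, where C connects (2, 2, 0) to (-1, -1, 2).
-5*sin(2) - 5*sin(4) + 8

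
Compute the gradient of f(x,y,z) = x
(1, 0, 0)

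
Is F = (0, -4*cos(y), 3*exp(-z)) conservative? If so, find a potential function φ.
Yes, F is conservative. φ = -4*sin(y) - 3*exp(-z)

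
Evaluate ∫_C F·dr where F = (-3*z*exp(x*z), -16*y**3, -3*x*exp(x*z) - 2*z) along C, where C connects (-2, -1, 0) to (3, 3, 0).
-320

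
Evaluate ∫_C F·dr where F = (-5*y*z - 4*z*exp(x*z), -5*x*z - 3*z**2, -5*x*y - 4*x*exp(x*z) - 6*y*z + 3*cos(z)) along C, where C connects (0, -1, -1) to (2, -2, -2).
-15 - 3*sin(2) - 4*exp(-4) + 3*sin(1)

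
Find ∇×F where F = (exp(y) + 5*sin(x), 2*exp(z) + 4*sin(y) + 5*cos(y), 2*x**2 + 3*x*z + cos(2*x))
(-2*exp(z), -4*x - 3*z + 2*sin(2*x), -exp(y))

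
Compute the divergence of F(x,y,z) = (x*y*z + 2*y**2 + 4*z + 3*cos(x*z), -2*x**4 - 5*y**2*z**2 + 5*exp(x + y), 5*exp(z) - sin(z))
-10*y*z**2 + y*z - 3*z*sin(x*z) + 5*exp(z) + 5*exp(x + y) - cos(z)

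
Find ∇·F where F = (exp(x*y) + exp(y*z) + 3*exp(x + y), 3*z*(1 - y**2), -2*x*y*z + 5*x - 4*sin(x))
-2*x*y - 6*y*z + y*exp(x*y) + 3*exp(x + y)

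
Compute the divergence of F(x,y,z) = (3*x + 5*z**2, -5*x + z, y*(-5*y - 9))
3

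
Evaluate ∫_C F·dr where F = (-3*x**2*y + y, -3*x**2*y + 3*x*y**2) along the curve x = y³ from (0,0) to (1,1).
-1/40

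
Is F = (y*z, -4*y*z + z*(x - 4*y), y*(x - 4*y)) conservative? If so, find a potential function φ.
Yes, F is conservative. φ = y*z*(x - 4*y)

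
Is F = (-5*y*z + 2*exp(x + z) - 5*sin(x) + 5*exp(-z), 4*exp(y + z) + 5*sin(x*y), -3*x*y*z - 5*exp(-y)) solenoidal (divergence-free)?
No, ∇·F = -3*x*y + 5*x*cos(x*y) + 2*exp(x + z) + 4*exp(y + z) - 5*cos(x)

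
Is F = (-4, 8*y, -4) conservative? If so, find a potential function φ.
Yes, F is conservative. φ = -4*x + 4*y**2 - 4*z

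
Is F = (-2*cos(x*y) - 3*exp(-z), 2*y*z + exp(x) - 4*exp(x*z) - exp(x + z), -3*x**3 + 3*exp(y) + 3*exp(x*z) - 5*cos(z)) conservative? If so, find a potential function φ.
No, ∇×F = (4*x*exp(x*z) - 2*y + 3*exp(y) + exp(x + z), 9*x**2 - 3*z*exp(x*z) + 3*exp(-z), -2*x*sin(x*y) - 4*z*exp(x*z) + exp(x) - exp(x + z)) ≠ 0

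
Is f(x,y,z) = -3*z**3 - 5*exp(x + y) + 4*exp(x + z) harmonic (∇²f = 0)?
No, ∇²f = -18*z - 10*exp(x + y) + 8*exp(x + z)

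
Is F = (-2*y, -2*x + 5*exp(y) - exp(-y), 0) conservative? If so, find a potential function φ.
Yes, F is conservative. φ = -2*x*y + 5*exp(y) + exp(-y)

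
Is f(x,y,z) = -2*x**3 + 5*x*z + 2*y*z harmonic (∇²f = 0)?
No, ∇²f = -12*x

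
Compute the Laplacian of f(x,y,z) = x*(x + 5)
2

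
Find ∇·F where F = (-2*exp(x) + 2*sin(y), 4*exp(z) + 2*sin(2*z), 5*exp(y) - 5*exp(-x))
-2*exp(x)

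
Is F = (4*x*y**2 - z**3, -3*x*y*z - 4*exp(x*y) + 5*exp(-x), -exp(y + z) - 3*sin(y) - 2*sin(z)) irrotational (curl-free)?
No, ∇×F = (3*x*y - exp(y + z) - 3*cos(y), -3*z**2, (y*(-8*x - 3*z - 4*exp(x*y))*exp(x) - 5)*exp(-x))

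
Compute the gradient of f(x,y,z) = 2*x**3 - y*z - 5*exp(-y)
(6*x**2, -z + 5*exp(-y), -y)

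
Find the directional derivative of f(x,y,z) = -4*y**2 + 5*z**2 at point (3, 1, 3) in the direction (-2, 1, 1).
11*sqrt(6)/3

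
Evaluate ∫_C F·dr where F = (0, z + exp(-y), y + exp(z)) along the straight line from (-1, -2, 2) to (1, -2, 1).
-exp(2) + 2 + E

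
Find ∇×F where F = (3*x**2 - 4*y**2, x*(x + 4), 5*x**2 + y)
(1, -10*x, 2*x + 8*y + 4)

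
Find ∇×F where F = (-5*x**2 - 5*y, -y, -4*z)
(0, 0, 5)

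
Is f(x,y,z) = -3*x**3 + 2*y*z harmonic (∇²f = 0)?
No, ∇²f = -18*x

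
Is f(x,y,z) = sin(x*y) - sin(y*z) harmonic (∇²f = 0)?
No, ∇²f = -x**2*sin(x*y) - y**2*sin(x*y) + y**2*sin(y*z) + z**2*sin(y*z)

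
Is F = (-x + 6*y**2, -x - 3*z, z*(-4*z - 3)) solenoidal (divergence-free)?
No, ∇·F = -8*z - 4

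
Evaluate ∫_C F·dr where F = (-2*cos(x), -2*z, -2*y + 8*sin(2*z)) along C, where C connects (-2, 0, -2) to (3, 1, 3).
-6 - 4*cos(6) + 4*cos(4) - 2*sin(2) - 2*sin(3)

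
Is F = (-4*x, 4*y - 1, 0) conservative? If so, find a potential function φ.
Yes, F is conservative. φ = -2*x**2 + 2*y**2 - y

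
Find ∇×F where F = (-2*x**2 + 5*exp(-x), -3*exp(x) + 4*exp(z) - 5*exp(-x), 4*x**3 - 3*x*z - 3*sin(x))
(-4*exp(z), -12*x**2 + 3*z + 3*cos(x), -3*exp(x) + 5*exp(-x))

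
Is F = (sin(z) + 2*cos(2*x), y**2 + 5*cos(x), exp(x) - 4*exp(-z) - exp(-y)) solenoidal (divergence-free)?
No, ∇·F = 2*y - 4*sin(2*x) + 4*exp(-z)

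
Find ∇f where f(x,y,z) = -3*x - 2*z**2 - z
(-3, 0, -4*z - 1)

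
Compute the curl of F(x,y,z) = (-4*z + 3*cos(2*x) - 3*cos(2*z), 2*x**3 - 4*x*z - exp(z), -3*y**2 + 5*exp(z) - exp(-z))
(4*x - 6*y + exp(z), 6*sin(2*z) - 4, 6*x**2 - 4*z)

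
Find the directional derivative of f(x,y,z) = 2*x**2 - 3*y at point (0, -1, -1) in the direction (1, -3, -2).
9*sqrt(14)/14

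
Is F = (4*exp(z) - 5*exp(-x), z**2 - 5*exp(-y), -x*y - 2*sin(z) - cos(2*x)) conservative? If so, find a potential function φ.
No, ∇×F = (-x - 2*z, y + 4*exp(z) - 2*sin(2*x), 0) ≠ 0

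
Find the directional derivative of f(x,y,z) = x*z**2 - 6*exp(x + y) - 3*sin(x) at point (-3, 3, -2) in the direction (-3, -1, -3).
3*sqrt(19)*(-8 + 3*cos(3))/19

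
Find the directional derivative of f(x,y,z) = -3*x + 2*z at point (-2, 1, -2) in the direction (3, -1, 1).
-7*sqrt(11)/11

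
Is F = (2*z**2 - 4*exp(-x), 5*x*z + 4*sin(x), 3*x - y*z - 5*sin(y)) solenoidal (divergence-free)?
No, ∇·F = -y + 4*exp(-x)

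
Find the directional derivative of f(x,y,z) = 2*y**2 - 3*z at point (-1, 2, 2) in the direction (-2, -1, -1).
-5*sqrt(6)/6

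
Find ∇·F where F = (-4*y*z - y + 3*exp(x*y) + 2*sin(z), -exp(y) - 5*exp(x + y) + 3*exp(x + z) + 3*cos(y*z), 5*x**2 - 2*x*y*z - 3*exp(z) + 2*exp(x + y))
-2*x*y + 3*y*exp(x*y) - 3*z*sin(y*z) - exp(y) - 3*exp(z) - 5*exp(x + y)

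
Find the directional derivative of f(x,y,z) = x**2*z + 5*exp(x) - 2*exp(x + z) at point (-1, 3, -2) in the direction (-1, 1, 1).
sqrt(3)*(-E - 5/3)*exp(-1)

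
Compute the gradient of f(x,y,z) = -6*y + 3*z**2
(0, -6, 6*z)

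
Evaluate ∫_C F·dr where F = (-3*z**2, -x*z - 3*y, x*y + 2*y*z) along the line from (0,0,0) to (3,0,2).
-12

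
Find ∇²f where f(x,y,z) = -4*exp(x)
-4*exp(x)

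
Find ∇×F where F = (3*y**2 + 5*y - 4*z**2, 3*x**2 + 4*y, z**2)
(0, -8*z, 6*x - 6*y - 5)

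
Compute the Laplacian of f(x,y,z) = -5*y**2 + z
-10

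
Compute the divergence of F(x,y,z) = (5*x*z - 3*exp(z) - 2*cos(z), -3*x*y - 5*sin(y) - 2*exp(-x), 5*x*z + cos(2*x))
2*x + 5*z - 5*cos(y)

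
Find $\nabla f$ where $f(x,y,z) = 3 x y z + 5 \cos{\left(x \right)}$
(3*y*z - 5*sin(x), 3*x*z, 3*x*y)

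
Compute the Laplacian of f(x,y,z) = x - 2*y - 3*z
0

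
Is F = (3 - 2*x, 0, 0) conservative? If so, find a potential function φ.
Yes, F is conservative. φ = x*(3 - x)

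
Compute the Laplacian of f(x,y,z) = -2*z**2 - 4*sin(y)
4*sin(y) - 4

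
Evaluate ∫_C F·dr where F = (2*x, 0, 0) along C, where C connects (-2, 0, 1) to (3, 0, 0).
5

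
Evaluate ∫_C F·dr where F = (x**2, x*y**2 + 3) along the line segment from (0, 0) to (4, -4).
-164/3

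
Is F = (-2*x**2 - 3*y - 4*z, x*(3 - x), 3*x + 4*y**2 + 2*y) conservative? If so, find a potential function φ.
No, ∇×F = (8*y + 2, -7, 6 - 2*x) ≠ 0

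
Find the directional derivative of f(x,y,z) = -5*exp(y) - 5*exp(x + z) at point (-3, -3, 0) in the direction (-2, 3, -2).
5*sqrt(17)*exp(-3)/17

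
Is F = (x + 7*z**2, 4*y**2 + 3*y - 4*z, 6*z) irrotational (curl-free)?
No, ∇×F = (4, 14*z, 0)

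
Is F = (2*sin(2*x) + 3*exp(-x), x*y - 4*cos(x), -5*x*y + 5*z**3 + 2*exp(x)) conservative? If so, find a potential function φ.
No, ∇×F = (-5*x, 5*y - 2*exp(x), y + 4*sin(x)) ≠ 0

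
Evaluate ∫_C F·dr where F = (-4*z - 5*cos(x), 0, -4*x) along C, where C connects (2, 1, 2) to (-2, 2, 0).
10*sin(2) + 16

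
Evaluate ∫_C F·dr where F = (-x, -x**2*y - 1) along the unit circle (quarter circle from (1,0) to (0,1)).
-3/4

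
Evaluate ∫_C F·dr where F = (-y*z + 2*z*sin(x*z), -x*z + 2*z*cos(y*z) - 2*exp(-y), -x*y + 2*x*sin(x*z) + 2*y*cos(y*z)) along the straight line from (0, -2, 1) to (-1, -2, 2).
-2 - 2*sin(4) - 2*sqrt(2)*cos(pi/4 + 2)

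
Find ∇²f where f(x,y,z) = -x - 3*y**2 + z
-6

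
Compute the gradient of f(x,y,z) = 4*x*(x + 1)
(8*x + 4, 0, 0)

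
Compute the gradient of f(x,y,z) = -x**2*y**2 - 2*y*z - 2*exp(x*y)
(2*y*(-x*y - exp(x*y)), -2*x**2*y - 2*x*exp(x*y) - 2*z, -2*y)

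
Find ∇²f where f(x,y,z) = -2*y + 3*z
0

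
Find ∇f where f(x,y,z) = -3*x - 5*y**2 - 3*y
(-3, -10*y - 3, 0)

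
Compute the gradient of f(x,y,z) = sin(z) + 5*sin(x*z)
(5*z*cos(x*z), 0, 5*x*cos(x*z) + cos(z))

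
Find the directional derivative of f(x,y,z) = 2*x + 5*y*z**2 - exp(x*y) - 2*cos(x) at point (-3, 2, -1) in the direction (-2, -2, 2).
sqrt(3)*(-27*exp(6) - 1 + 2*exp(6)*sin(3))*exp(-6)/3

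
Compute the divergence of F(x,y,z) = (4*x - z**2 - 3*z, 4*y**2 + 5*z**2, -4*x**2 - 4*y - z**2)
8*y - 2*z + 4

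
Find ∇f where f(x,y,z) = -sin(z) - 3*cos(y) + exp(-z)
(0, 3*sin(y), -cos(z) - exp(-z))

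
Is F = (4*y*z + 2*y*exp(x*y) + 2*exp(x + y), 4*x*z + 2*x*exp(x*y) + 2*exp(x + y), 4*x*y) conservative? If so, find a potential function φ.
Yes, F is conservative. φ = 4*x*y*z + 2*exp(x*y) + 2*exp(x + y)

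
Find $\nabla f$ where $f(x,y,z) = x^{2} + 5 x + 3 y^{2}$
(2*x + 5, 6*y, 0)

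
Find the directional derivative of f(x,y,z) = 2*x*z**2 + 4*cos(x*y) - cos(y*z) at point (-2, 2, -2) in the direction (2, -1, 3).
8*sqrt(14)*(sin(4) + 4)/7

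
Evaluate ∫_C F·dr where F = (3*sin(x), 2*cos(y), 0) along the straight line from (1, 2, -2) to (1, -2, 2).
-4*sin(2)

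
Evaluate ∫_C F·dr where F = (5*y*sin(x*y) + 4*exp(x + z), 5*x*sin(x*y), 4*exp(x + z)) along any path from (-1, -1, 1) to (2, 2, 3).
-4 + 5*cos(1) - 5*cos(4) + 4*exp(5)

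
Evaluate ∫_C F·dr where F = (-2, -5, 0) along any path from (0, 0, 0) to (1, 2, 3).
-12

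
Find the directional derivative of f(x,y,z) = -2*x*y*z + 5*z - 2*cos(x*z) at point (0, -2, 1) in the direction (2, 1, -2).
-2/3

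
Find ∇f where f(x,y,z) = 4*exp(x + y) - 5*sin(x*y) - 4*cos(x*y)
(4*y*sin(x*y) - 5*y*cos(x*y) + 4*exp(x + y), 4*x*sin(x*y) - 5*x*cos(x*y) + 4*exp(x + y), 0)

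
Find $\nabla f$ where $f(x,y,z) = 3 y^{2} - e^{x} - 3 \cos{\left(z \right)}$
(-exp(x), 6*y, 3*sin(z))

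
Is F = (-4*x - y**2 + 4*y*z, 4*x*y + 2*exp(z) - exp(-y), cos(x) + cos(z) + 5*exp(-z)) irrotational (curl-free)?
No, ∇×F = (-2*exp(z), 4*y + sin(x), 6*y - 4*z)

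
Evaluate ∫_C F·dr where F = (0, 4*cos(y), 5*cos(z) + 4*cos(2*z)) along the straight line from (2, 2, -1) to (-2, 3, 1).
4*sin(3) + 10*sin(1)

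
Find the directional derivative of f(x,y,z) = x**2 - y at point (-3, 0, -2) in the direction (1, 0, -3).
-3*sqrt(10)/5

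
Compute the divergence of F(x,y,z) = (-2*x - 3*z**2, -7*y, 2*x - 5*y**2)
-9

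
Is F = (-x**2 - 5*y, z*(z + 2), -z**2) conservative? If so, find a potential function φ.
No, ∇×F = (-2*z - 2, 0, 5) ≠ 0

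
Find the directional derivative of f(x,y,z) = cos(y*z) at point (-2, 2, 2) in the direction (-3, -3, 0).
sqrt(2)*sin(4)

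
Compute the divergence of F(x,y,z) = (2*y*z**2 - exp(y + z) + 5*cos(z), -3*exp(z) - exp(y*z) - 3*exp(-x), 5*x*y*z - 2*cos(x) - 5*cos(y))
5*x*y - z*exp(y*z)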